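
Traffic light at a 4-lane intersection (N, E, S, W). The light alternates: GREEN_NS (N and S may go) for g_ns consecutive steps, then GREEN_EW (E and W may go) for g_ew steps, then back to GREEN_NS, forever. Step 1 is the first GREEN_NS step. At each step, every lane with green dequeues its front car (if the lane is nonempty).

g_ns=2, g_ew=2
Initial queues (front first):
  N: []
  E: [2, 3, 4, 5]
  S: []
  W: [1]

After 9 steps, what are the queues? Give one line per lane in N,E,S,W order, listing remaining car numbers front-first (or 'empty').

Step 1 [NS]: N:empty,E:wait,S:empty,W:wait | queues: N=0 E=4 S=0 W=1
Step 2 [NS]: N:empty,E:wait,S:empty,W:wait | queues: N=0 E=4 S=0 W=1
Step 3 [EW]: N:wait,E:car2-GO,S:wait,W:car1-GO | queues: N=0 E=3 S=0 W=0
Step 4 [EW]: N:wait,E:car3-GO,S:wait,W:empty | queues: N=0 E=2 S=0 W=0
Step 5 [NS]: N:empty,E:wait,S:empty,W:wait | queues: N=0 E=2 S=0 W=0
Step 6 [NS]: N:empty,E:wait,S:empty,W:wait | queues: N=0 E=2 S=0 W=0
Step 7 [EW]: N:wait,E:car4-GO,S:wait,W:empty | queues: N=0 E=1 S=0 W=0
Step 8 [EW]: N:wait,E:car5-GO,S:wait,W:empty | queues: N=0 E=0 S=0 W=0

N: empty
E: empty
S: empty
W: empty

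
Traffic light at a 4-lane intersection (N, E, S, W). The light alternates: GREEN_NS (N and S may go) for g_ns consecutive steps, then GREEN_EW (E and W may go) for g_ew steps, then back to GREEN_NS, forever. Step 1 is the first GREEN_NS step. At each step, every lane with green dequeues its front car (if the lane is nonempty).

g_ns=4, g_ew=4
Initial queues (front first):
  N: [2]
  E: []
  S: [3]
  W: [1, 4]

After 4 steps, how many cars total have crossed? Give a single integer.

Step 1 [NS]: N:car2-GO,E:wait,S:car3-GO,W:wait | queues: N=0 E=0 S=0 W=2
Step 2 [NS]: N:empty,E:wait,S:empty,W:wait | queues: N=0 E=0 S=0 W=2
Step 3 [NS]: N:empty,E:wait,S:empty,W:wait | queues: N=0 E=0 S=0 W=2
Step 4 [NS]: N:empty,E:wait,S:empty,W:wait | queues: N=0 E=0 S=0 W=2
Cars crossed by step 4: 2

Answer: 2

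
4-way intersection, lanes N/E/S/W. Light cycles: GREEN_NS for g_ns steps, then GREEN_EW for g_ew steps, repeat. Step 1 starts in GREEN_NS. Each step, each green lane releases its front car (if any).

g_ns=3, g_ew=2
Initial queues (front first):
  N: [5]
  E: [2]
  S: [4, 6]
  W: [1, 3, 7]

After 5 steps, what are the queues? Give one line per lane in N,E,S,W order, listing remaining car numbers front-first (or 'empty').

Step 1 [NS]: N:car5-GO,E:wait,S:car4-GO,W:wait | queues: N=0 E=1 S=1 W=3
Step 2 [NS]: N:empty,E:wait,S:car6-GO,W:wait | queues: N=0 E=1 S=0 W=3
Step 3 [NS]: N:empty,E:wait,S:empty,W:wait | queues: N=0 E=1 S=0 W=3
Step 4 [EW]: N:wait,E:car2-GO,S:wait,W:car1-GO | queues: N=0 E=0 S=0 W=2
Step 5 [EW]: N:wait,E:empty,S:wait,W:car3-GO | queues: N=0 E=0 S=0 W=1

N: empty
E: empty
S: empty
W: 7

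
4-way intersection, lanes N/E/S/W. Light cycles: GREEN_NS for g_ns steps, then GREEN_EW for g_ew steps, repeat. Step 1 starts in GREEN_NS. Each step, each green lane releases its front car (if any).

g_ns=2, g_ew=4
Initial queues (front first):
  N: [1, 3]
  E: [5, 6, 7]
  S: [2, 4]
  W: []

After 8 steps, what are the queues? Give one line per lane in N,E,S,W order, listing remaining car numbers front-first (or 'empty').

Step 1 [NS]: N:car1-GO,E:wait,S:car2-GO,W:wait | queues: N=1 E=3 S=1 W=0
Step 2 [NS]: N:car3-GO,E:wait,S:car4-GO,W:wait | queues: N=0 E=3 S=0 W=0
Step 3 [EW]: N:wait,E:car5-GO,S:wait,W:empty | queues: N=0 E=2 S=0 W=0
Step 4 [EW]: N:wait,E:car6-GO,S:wait,W:empty | queues: N=0 E=1 S=0 W=0
Step 5 [EW]: N:wait,E:car7-GO,S:wait,W:empty | queues: N=0 E=0 S=0 W=0

N: empty
E: empty
S: empty
W: empty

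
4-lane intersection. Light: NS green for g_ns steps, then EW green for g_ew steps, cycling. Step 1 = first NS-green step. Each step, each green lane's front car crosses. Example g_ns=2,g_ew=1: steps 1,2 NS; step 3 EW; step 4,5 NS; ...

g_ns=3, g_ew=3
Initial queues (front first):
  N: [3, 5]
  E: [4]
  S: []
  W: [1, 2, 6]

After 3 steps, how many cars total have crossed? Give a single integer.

Answer: 2

Derivation:
Step 1 [NS]: N:car3-GO,E:wait,S:empty,W:wait | queues: N=1 E=1 S=0 W=3
Step 2 [NS]: N:car5-GO,E:wait,S:empty,W:wait | queues: N=0 E=1 S=0 W=3
Step 3 [NS]: N:empty,E:wait,S:empty,W:wait | queues: N=0 E=1 S=0 W=3
Cars crossed by step 3: 2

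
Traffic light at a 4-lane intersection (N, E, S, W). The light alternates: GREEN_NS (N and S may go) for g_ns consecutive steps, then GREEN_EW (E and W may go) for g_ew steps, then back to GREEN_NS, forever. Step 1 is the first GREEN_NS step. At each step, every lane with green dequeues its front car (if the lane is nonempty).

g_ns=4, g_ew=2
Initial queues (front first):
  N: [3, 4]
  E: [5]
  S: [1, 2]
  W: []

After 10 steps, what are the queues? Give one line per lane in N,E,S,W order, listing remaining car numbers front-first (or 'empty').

Step 1 [NS]: N:car3-GO,E:wait,S:car1-GO,W:wait | queues: N=1 E=1 S=1 W=0
Step 2 [NS]: N:car4-GO,E:wait,S:car2-GO,W:wait | queues: N=0 E=1 S=0 W=0
Step 3 [NS]: N:empty,E:wait,S:empty,W:wait | queues: N=0 E=1 S=0 W=0
Step 4 [NS]: N:empty,E:wait,S:empty,W:wait | queues: N=0 E=1 S=0 W=0
Step 5 [EW]: N:wait,E:car5-GO,S:wait,W:empty | queues: N=0 E=0 S=0 W=0

N: empty
E: empty
S: empty
W: empty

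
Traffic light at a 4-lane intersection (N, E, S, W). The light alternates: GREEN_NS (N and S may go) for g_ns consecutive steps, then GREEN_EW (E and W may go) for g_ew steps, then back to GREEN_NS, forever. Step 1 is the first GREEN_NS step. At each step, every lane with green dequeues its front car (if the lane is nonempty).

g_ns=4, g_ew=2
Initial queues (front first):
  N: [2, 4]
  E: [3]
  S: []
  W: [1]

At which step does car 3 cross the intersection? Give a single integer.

Step 1 [NS]: N:car2-GO,E:wait,S:empty,W:wait | queues: N=1 E=1 S=0 W=1
Step 2 [NS]: N:car4-GO,E:wait,S:empty,W:wait | queues: N=0 E=1 S=0 W=1
Step 3 [NS]: N:empty,E:wait,S:empty,W:wait | queues: N=0 E=1 S=0 W=1
Step 4 [NS]: N:empty,E:wait,S:empty,W:wait | queues: N=0 E=1 S=0 W=1
Step 5 [EW]: N:wait,E:car3-GO,S:wait,W:car1-GO | queues: N=0 E=0 S=0 W=0
Car 3 crosses at step 5

5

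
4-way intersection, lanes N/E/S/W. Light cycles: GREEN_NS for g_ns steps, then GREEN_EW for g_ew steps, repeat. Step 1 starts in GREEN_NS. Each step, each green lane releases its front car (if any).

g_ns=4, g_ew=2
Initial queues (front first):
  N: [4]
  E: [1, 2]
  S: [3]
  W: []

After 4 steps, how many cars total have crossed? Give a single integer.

Step 1 [NS]: N:car4-GO,E:wait,S:car3-GO,W:wait | queues: N=0 E=2 S=0 W=0
Step 2 [NS]: N:empty,E:wait,S:empty,W:wait | queues: N=0 E=2 S=0 W=0
Step 3 [NS]: N:empty,E:wait,S:empty,W:wait | queues: N=0 E=2 S=0 W=0
Step 4 [NS]: N:empty,E:wait,S:empty,W:wait | queues: N=0 E=2 S=0 W=0
Cars crossed by step 4: 2

Answer: 2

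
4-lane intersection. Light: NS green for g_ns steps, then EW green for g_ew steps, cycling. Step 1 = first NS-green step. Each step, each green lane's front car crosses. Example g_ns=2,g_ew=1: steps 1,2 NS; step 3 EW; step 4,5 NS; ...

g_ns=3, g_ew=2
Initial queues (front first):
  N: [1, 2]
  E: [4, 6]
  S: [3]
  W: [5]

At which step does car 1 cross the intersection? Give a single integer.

Step 1 [NS]: N:car1-GO,E:wait,S:car3-GO,W:wait | queues: N=1 E=2 S=0 W=1
Step 2 [NS]: N:car2-GO,E:wait,S:empty,W:wait | queues: N=0 E=2 S=0 W=1
Step 3 [NS]: N:empty,E:wait,S:empty,W:wait | queues: N=0 E=2 S=0 W=1
Step 4 [EW]: N:wait,E:car4-GO,S:wait,W:car5-GO | queues: N=0 E=1 S=0 W=0
Step 5 [EW]: N:wait,E:car6-GO,S:wait,W:empty | queues: N=0 E=0 S=0 W=0
Car 1 crosses at step 1

1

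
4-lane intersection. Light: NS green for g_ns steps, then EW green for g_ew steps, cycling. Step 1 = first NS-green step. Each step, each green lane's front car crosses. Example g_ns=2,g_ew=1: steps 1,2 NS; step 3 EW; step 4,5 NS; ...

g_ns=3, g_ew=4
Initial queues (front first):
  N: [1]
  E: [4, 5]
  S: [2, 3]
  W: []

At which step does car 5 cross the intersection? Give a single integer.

Step 1 [NS]: N:car1-GO,E:wait,S:car2-GO,W:wait | queues: N=0 E=2 S=1 W=0
Step 2 [NS]: N:empty,E:wait,S:car3-GO,W:wait | queues: N=0 E=2 S=0 W=0
Step 3 [NS]: N:empty,E:wait,S:empty,W:wait | queues: N=0 E=2 S=0 W=0
Step 4 [EW]: N:wait,E:car4-GO,S:wait,W:empty | queues: N=0 E=1 S=0 W=0
Step 5 [EW]: N:wait,E:car5-GO,S:wait,W:empty | queues: N=0 E=0 S=0 W=0
Car 5 crosses at step 5

5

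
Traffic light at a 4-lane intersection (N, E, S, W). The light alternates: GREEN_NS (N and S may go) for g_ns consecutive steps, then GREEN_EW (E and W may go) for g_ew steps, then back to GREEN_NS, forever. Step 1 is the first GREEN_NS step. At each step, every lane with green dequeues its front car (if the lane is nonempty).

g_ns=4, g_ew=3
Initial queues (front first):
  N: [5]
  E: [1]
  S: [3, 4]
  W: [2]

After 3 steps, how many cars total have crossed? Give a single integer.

Answer: 3

Derivation:
Step 1 [NS]: N:car5-GO,E:wait,S:car3-GO,W:wait | queues: N=0 E=1 S=1 W=1
Step 2 [NS]: N:empty,E:wait,S:car4-GO,W:wait | queues: N=0 E=1 S=0 W=1
Step 3 [NS]: N:empty,E:wait,S:empty,W:wait | queues: N=0 E=1 S=0 W=1
Cars crossed by step 3: 3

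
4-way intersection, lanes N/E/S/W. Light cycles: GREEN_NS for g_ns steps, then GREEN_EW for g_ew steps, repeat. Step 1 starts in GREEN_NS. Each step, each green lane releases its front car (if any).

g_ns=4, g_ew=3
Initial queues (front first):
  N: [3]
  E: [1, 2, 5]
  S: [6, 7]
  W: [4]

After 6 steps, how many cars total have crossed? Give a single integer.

Step 1 [NS]: N:car3-GO,E:wait,S:car6-GO,W:wait | queues: N=0 E=3 S=1 W=1
Step 2 [NS]: N:empty,E:wait,S:car7-GO,W:wait | queues: N=0 E=3 S=0 W=1
Step 3 [NS]: N:empty,E:wait,S:empty,W:wait | queues: N=0 E=3 S=0 W=1
Step 4 [NS]: N:empty,E:wait,S:empty,W:wait | queues: N=0 E=3 S=0 W=1
Step 5 [EW]: N:wait,E:car1-GO,S:wait,W:car4-GO | queues: N=0 E=2 S=0 W=0
Step 6 [EW]: N:wait,E:car2-GO,S:wait,W:empty | queues: N=0 E=1 S=0 W=0
Cars crossed by step 6: 6

Answer: 6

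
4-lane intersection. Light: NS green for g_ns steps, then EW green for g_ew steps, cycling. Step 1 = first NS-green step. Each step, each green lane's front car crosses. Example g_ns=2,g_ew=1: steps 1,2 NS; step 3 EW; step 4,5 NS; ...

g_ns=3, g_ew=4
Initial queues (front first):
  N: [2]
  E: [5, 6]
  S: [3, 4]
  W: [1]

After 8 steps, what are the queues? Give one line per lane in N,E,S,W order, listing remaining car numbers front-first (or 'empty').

Step 1 [NS]: N:car2-GO,E:wait,S:car3-GO,W:wait | queues: N=0 E=2 S=1 W=1
Step 2 [NS]: N:empty,E:wait,S:car4-GO,W:wait | queues: N=0 E=2 S=0 W=1
Step 3 [NS]: N:empty,E:wait,S:empty,W:wait | queues: N=0 E=2 S=0 W=1
Step 4 [EW]: N:wait,E:car5-GO,S:wait,W:car1-GO | queues: N=0 E=1 S=0 W=0
Step 5 [EW]: N:wait,E:car6-GO,S:wait,W:empty | queues: N=0 E=0 S=0 W=0

N: empty
E: empty
S: empty
W: empty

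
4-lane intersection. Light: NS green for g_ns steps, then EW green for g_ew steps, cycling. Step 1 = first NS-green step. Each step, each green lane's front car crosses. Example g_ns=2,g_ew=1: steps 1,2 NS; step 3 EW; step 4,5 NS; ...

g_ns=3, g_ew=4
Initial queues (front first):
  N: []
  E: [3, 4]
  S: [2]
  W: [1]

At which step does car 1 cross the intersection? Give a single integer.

Step 1 [NS]: N:empty,E:wait,S:car2-GO,W:wait | queues: N=0 E=2 S=0 W=1
Step 2 [NS]: N:empty,E:wait,S:empty,W:wait | queues: N=0 E=2 S=0 W=1
Step 3 [NS]: N:empty,E:wait,S:empty,W:wait | queues: N=0 E=2 S=0 W=1
Step 4 [EW]: N:wait,E:car3-GO,S:wait,W:car1-GO | queues: N=0 E=1 S=0 W=0
Step 5 [EW]: N:wait,E:car4-GO,S:wait,W:empty | queues: N=0 E=0 S=0 W=0
Car 1 crosses at step 4

4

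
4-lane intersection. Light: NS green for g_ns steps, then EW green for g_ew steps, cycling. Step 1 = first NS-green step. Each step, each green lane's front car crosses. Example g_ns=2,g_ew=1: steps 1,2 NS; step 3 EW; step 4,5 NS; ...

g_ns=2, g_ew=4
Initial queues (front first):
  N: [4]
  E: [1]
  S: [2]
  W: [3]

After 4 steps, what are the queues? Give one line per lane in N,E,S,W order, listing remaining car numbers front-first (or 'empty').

Step 1 [NS]: N:car4-GO,E:wait,S:car2-GO,W:wait | queues: N=0 E=1 S=0 W=1
Step 2 [NS]: N:empty,E:wait,S:empty,W:wait | queues: N=0 E=1 S=0 W=1
Step 3 [EW]: N:wait,E:car1-GO,S:wait,W:car3-GO | queues: N=0 E=0 S=0 W=0

N: empty
E: empty
S: empty
W: empty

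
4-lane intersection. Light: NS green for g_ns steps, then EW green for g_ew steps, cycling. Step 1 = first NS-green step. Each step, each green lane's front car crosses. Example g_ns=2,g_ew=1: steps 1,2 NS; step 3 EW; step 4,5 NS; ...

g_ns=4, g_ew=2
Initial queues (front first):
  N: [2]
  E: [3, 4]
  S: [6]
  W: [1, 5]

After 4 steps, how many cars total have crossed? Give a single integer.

Answer: 2

Derivation:
Step 1 [NS]: N:car2-GO,E:wait,S:car6-GO,W:wait | queues: N=0 E=2 S=0 W=2
Step 2 [NS]: N:empty,E:wait,S:empty,W:wait | queues: N=0 E=2 S=0 W=2
Step 3 [NS]: N:empty,E:wait,S:empty,W:wait | queues: N=0 E=2 S=0 W=2
Step 4 [NS]: N:empty,E:wait,S:empty,W:wait | queues: N=0 E=2 S=0 W=2
Cars crossed by step 4: 2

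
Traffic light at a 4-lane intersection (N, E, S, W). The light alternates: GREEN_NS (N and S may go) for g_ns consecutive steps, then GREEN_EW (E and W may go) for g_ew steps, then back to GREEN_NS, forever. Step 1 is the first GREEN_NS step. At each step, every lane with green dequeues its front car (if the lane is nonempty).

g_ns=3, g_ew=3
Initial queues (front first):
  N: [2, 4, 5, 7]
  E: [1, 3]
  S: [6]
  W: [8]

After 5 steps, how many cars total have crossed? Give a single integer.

Answer: 7

Derivation:
Step 1 [NS]: N:car2-GO,E:wait,S:car6-GO,W:wait | queues: N=3 E=2 S=0 W=1
Step 2 [NS]: N:car4-GO,E:wait,S:empty,W:wait | queues: N=2 E=2 S=0 W=1
Step 3 [NS]: N:car5-GO,E:wait,S:empty,W:wait | queues: N=1 E=2 S=0 W=1
Step 4 [EW]: N:wait,E:car1-GO,S:wait,W:car8-GO | queues: N=1 E=1 S=0 W=0
Step 5 [EW]: N:wait,E:car3-GO,S:wait,W:empty | queues: N=1 E=0 S=0 W=0
Cars crossed by step 5: 7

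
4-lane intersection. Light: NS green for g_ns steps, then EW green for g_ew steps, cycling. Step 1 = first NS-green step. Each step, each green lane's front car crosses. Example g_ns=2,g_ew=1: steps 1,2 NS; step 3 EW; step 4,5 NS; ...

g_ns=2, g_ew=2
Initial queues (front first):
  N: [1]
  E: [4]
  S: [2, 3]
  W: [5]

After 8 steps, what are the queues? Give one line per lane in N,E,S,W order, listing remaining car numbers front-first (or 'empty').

Step 1 [NS]: N:car1-GO,E:wait,S:car2-GO,W:wait | queues: N=0 E=1 S=1 W=1
Step 2 [NS]: N:empty,E:wait,S:car3-GO,W:wait | queues: N=0 E=1 S=0 W=1
Step 3 [EW]: N:wait,E:car4-GO,S:wait,W:car5-GO | queues: N=0 E=0 S=0 W=0

N: empty
E: empty
S: empty
W: empty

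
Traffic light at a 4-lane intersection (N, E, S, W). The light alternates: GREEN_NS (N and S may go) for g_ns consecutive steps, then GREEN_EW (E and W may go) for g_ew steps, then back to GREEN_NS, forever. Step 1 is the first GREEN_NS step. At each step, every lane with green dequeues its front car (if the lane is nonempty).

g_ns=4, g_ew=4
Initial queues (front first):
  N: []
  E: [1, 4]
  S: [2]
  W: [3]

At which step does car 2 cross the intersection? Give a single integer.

Step 1 [NS]: N:empty,E:wait,S:car2-GO,W:wait | queues: N=0 E=2 S=0 W=1
Step 2 [NS]: N:empty,E:wait,S:empty,W:wait | queues: N=0 E=2 S=0 W=1
Step 3 [NS]: N:empty,E:wait,S:empty,W:wait | queues: N=0 E=2 S=0 W=1
Step 4 [NS]: N:empty,E:wait,S:empty,W:wait | queues: N=0 E=2 S=0 W=1
Step 5 [EW]: N:wait,E:car1-GO,S:wait,W:car3-GO | queues: N=0 E=1 S=0 W=0
Step 6 [EW]: N:wait,E:car4-GO,S:wait,W:empty | queues: N=0 E=0 S=0 W=0
Car 2 crosses at step 1

1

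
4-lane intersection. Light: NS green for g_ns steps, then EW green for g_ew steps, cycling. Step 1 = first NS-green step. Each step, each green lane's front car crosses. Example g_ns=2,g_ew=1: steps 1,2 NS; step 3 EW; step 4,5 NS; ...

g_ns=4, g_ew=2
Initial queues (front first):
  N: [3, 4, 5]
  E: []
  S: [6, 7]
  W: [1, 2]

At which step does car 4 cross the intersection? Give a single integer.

Step 1 [NS]: N:car3-GO,E:wait,S:car6-GO,W:wait | queues: N=2 E=0 S=1 W=2
Step 2 [NS]: N:car4-GO,E:wait,S:car7-GO,W:wait | queues: N=1 E=0 S=0 W=2
Step 3 [NS]: N:car5-GO,E:wait,S:empty,W:wait | queues: N=0 E=0 S=0 W=2
Step 4 [NS]: N:empty,E:wait,S:empty,W:wait | queues: N=0 E=0 S=0 W=2
Step 5 [EW]: N:wait,E:empty,S:wait,W:car1-GO | queues: N=0 E=0 S=0 W=1
Step 6 [EW]: N:wait,E:empty,S:wait,W:car2-GO | queues: N=0 E=0 S=0 W=0
Car 4 crosses at step 2

2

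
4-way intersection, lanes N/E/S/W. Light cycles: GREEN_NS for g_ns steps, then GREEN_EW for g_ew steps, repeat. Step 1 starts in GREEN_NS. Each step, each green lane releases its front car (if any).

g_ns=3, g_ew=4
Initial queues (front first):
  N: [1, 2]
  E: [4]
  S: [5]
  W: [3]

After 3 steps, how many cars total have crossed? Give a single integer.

Answer: 3

Derivation:
Step 1 [NS]: N:car1-GO,E:wait,S:car5-GO,W:wait | queues: N=1 E=1 S=0 W=1
Step 2 [NS]: N:car2-GO,E:wait,S:empty,W:wait | queues: N=0 E=1 S=0 W=1
Step 3 [NS]: N:empty,E:wait,S:empty,W:wait | queues: N=0 E=1 S=0 W=1
Cars crossed by step 3: 3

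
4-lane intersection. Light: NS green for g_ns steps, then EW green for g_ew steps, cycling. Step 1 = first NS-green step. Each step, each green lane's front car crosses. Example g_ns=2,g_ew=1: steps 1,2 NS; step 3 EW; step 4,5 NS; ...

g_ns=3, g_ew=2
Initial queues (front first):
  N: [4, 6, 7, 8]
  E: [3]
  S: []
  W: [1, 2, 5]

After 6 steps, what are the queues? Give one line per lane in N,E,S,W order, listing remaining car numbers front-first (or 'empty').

Step 1 [NS]: N:car4-GO,E:wait,S:empty,W:wait | queues: N=3 E=1 S=0 W=3
Step 2 [NS]: N:car6-GO,E:wait,S:empty,W:wait | queues: N=2 E=1 S=0 W=3
Step 3 [NS]: N:car7-GO,E:wait,S:empty,W:wait | queues: N=1 E=1 S=0 W=3
Step 4 [EW]: N:wait,E:car3-GO,S:wait,W:car1-GO | queues: N=1 E=0 S=0 W=2
Step 5 [EW]: N:wait,E:empty,S:wait,W:car2-GO | queues: N=1 E=0 S=0 W=1
Step 6 [NS]: N:car8-GO,E:wait,S:empty,W:wait | queues: N=0 E=0 S=0 W=1

N: empty
E: empty
S: empty
W: 5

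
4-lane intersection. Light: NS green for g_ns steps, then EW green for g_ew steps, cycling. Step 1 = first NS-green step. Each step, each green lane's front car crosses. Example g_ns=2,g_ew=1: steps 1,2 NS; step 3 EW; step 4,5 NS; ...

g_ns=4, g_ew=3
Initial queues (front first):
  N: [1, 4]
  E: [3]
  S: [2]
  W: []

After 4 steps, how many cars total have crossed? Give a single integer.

Step 1 [NS]: N:car1-GO,E:wait,S:car2-GO,W:wait | queues: N=1 E=1 S=0 W=0
Step 2 [NS]: N:car4-GO,E:wait,S:empty,W:wait | queues: N=0 E=1 S=0 W=0
Step 3 [NS]: N:empty,E:wait,S:empty,W:wait | queues: N=0 E=1 S=0 W=0
Step 4 [NS]: N:empty,E:wait,S:empty,W:wait | queues: N=0 E=1 S=0 W=0
Cars crossed by step 4: 3

Answer: 3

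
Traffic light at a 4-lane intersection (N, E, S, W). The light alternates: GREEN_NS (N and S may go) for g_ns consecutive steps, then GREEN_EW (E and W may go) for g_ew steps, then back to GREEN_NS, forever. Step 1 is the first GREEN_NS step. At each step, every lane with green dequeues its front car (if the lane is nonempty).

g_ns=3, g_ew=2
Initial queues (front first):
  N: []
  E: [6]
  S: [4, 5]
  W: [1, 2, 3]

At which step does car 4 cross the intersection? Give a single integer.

Step 1 [NS]: N:empty,E:wait,S:car4-GO,W:wait | queues: N=0 E=1 S=1 W=3
Step 2 [NS]: N:empty,E:wait,S:car5-GO,W:wait | queues: N=0 E=1 S=0 W=3
Step 3 [NS]: N:empty,E:wait,S:empty,W:wait | queues: N=0 E=1 S=0 W=3
Step 4 [EW]: N:wait,E:car6-GO,S:wait,W:car1-GO | queues: N=0 E=0 S=0 W=2
Step 5 [EW]: N:wait,E:empty,S:wait,W:car2-GO | queues: N=0 E=0 S=0 W=1
Step 6 [NS]: N:empty,E:wait,S:empty,W:wait | queues: N=0 E=0 S=0 W=1
Step 7 [NS]: N:empty,E:wait,S:empty,W:wait | queues: N=0 E=0 S=0 W=1
Step 8 [NS]: N:empty,E:wait,S:empty,W:wait | queues: N=0 E=0 S=0 W=1
Step 9 [EW]: N:wait,E:empty,S:wait,W:car3-GO | queues: N=0 E=0 S=0 W=0
Car 4 crosses at step 1

1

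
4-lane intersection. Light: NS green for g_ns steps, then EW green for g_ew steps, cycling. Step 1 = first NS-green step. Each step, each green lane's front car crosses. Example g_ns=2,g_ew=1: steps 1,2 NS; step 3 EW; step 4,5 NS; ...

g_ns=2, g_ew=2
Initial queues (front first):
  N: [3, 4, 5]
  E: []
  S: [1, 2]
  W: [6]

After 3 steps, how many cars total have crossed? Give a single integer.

Step 1 [NS]: N:car3-GO,E:wait,S:car1-GO,W:wait | queues: N=2 E=0 S=1 W=1
Step 2 [NS]: N:car4-GO,E:wait,S:car2-GO,W:wait | queues: N=1 E=0 S=0 W=1
Step 3 [EW]: N:wait,E:empty,S:wait,W:car6-GO | queues: N=1 E=0 S=0 W=0
Cars crossed by step 3: 5

Answer: 5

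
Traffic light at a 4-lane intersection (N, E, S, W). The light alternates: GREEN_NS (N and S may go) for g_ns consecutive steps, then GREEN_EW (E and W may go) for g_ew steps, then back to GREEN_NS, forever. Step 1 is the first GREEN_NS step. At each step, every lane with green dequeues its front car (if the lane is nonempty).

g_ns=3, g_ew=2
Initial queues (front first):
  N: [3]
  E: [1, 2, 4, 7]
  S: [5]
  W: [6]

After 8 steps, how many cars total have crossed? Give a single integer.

Answer: 5

Derivation:
Step 1 [NS]: N:car3-GO,E:wait,S:car5-GO,W:wait | queues: N=0 E=4 S=0 W=1
Step 2 [NS]: N:empty,E:wait,S:empty,W:wait | queues: N=0 E=4 S=0 W=1
Step 3 [NS]: N:empty,E:wait,S:empty,W:wait | queues: N=0 E=4 S=0 W=1
Step 4 [EW]: N:wait,E:car1-GO,S:wait,W:car6-GO | queues: N=0 E=3 S=0 W=0
Step 5 [EW]: N:wait,E:car2-GO,S:wait,W:empty | queues: N=0 E=2 S=0 W=0
Step 6 [NS]: N:empty,E:wait,S:empty,W:wait | queues: N=0 E=2 S=0 W=0
Step 7 [NS]: N:empty,E:wait,S:empty,W:wait | queues: N=0 E=2 S=0 W=0
Step 8 [NS]: N:empty,E:wait,S:empty,W:wait | queues: N=0 E=2 S=0 W=0
Cars crossed by step 8: 5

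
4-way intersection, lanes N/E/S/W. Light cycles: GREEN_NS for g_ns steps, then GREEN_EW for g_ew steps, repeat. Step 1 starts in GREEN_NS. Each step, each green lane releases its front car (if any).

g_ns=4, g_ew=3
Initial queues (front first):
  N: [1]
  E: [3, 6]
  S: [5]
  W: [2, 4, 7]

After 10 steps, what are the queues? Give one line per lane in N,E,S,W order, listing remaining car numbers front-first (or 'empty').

Step 1 [NS]: N:car1-GO,E:wait,S:car5-GO,W:wait | queues: N=0 E=2 S=0 W=3
Step 2 [NS]: N:empty,E:wait,S:empty,W:wait | queues: N=0 E=2 S=0 W=3
Step 3 [NS]: N:empty,E:wait,S:empty,W:wait | queues: N=0 E=2 S=0 W=3
Step 4 [NS]: N:empty,E:wait,S:empty,W:wait | queues: N=0 E=2 S=0 W=3
Step 5 [EW]: N:wait,E:car3-GO,S:wait,W:car2-GO | queues: N=0 E=1 S=0 W=2
Step 6 [EW]: N:wait,E:car6-GO,S:wait,W:car4-GO | queues: N=0 E=0 S=0 W=1
Step 7 [EW]: N:wait,E:empty,S:wait,W:car7-GO | queues: N=0 E=0 S=0 W=0

N: empty
E: empty
S: empty
W: empty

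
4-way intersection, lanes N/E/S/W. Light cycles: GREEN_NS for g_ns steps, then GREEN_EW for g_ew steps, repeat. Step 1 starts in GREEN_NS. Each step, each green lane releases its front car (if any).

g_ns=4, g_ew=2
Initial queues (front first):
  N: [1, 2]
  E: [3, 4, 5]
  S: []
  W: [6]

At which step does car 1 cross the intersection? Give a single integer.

Step 1 [NS]: N:car1-GO,E:wait,S:empty,W:wait | queues: N=1 E=3 S=0 W=1
Step 2 [NS]: N:car2-GO,E:wait,S:empty,W:wait | queues: N=0 E=3 S=0 W=1
Step 3 [NS]: N:empty,E:wait,S:empty,W:wait | queues: N=0 E=3 S=0 W=1
Step 4 [NS]: N:empty,E:wait,S:empty,W:wait | queues: N=0 E=3 S=0 W=1
Step 5 [EW]: N:wait,E:car3-GO,S:wait,W:car6-GO | queues: N=0 E=2 S=0 W=0
Step 6 [EW]: N:wait,E:car4-GO,S:wait,W:empty | queues: N=0 E=1 S=0 W=0
Step 7 [NS]: N:empty,E:wait,S:empty,W:wait | queues: N=0 E=1 S=0 W=0
Step 8 [NS]: N:empty,E:wait,S:empty,W:wait | queues: N=0 E=1 S=0 W=0
Step 9 [NS]: N:empty,E:wait,S:empty,W:wait | queues: N=0 E=1 S=0 W=0
Step 10 [NS]: N:empty,E:wait,S:empty,W:wait | queues: N=0 E=1 S=0 W=0
Step 11 [EW]: N:wait,E:car5-GO,S:wait,W:empty | queues: N=0 E=0 S=0 W=0
Car 1 crosses at step 1

1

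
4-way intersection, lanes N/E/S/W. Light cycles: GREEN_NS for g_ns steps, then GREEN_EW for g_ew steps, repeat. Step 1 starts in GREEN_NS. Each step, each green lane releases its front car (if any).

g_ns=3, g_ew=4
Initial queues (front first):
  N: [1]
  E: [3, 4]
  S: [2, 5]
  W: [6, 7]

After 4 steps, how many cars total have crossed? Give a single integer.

Step 1 [NS]: N:car1-GO,E:wait,S:car2-GO,W:wait | queues: N=0 E=2 S=1 W=2
Step 2 [NS]: N:empty,E:wait,S:car5-GO,W:wait | queues: N=0 E=2 S=0 W=2
Step 3 [NS]: N:empty,E:wait,S:empty,W:wait | queues: N=0 E=2 S=0 W=2
Step 4 [EW]: N:wait,E:car3-GO,S:wait,W:car6-GO | queues: N=0 E=1 S=0 W=1
Cars crossed by step 4: 5

Answer: 5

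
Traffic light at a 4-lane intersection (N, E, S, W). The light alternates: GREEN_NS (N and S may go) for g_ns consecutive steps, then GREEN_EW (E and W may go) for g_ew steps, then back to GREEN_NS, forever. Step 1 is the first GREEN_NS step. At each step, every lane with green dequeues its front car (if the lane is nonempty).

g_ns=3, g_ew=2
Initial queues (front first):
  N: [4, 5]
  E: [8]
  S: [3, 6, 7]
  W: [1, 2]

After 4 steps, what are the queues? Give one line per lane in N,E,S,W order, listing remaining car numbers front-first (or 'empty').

Step 1 [NS]: N:car4-GO,E:wait,S:car3-GO,W:wait | queues: N=1 E=1 S=2 W=2
Step 2 [NS]: N:car5-GO,E:wait,S:car6-GO,W:wait | queues: N=0 E=1 S=1 W=2
Step 3 [NS]: N:empty,E:wait,S:car7-GO,W:wait | queues: N=0 E=1 S=0 W=2
Step 4 [EW]: N:wait,E:car8-GO,S:wait,W:car1-GO | queues: N=0 E=0 S=0 W=1

N: empty
E: empty
S: empty
W: 2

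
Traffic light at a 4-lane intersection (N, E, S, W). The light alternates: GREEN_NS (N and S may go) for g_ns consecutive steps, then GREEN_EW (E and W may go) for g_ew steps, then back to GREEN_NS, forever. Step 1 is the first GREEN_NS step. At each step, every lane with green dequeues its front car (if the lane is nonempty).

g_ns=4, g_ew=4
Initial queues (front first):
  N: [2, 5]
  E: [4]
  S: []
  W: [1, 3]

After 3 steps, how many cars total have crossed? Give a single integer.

Answer: 2

Derivation:
Step 1 [NS]: N:car2-GO,E:wait,S:empty,W:wait | queues: N=1 E=1 S=0 W=2
Step 2 [NS]: N:car5-GO,E:wait,S:empty,W:wait | queues: N=0 E=1 S=0 W=2
Step 3 [NS]: N:empty,E:wait,S:empty,W:wait | queues: N=0 E=1 S=0 W=2
Cars crossed by step 3: 2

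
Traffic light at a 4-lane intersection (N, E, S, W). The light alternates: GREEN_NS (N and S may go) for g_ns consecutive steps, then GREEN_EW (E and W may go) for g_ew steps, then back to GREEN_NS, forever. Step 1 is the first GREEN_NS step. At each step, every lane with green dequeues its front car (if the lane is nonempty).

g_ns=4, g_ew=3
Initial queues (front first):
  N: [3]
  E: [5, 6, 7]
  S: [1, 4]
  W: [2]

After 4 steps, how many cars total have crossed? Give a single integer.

Step 1 [NS]: N:car3-GO,E:wait,S:car1-GO,W:wait | queues: N=0 E=3 S=1 W=1
Step 2 [NS]: N:empty,E:wait,S:car4-GO,W:wait | queues: N=0 E=3 S=0 W=1
Step 3 [NS]: N:empty,E:wait,S:empty,W:wait | queues: N=0 E=3 S=0 W=1
Step 4 [NS]: N:empty,E:wait,S:empty,W:wait | queues: N=0 E=3 S=0 W=1
Cars crossed by step 4: 3

Answer: 3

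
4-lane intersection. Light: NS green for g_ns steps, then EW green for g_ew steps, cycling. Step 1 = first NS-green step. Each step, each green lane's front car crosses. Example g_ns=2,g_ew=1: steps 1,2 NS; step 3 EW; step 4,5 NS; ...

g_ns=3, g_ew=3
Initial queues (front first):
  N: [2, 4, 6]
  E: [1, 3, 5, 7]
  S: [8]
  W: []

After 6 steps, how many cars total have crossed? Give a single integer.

Step 1 [NS]: N:car2-GO,E:wait,S:car8-GO,W:wait | queues: N=2 E=4 S=0 W=0
Step 2 [NS]: N:car4-GO,E:wait,S:empty,W:wait | queues: N=1 E=4 S=0 W=0
Step 3 [NS]: N:car6-GO,E:wait,S:empty,W:wait | queues: N=0 E=4 S=0 W=0
Step 4 [EW]: N:wait,E:car1-GO,S:wait,W:empty | queues: N=0 E=3 S=0 W=0
Step 5 [EW]: N:wait,E:car3-GO,S:wait,W:empty | queues: N=0 E=2 S=0 W=0
Step 6 [EW]: N:wait,E:car5-GO,S:wait,W:empty | queues: N=0 E=1 S=0 W=0
Cars crossed by step 6: 7

Answer: 7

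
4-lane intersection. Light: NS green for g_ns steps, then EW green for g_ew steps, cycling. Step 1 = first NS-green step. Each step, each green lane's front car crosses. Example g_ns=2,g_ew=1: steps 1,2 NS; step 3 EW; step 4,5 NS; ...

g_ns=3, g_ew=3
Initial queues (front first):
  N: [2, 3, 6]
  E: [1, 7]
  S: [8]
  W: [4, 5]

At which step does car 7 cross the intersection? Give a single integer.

Step 1 [NS]: N:car2-GO,E:wait,S:car8-GO,W:wait | queues: N=2 E=2 S=0 W=2
Step 2 [NS]: N:car3-GO,E:wait,S:empty,W:wait | queues: N=1 E=2 S=0 W=2
Step 3 [NS]: N:car6-GO,E:wait,S:empty,W:wait | queues: N=0 E=2 S=0 W=2
Step 4 [EW]: N:wait,E:car1-GO,S:wait,W:car4-GO | queues: N=0 E=1 S=0 W=1
Step 5 [EW]: N:wait,E:car7-GO,S:wait,W:car5-GO | queues: N=0 E=0 S=0 W=0
Car 7 crosses at step 5

5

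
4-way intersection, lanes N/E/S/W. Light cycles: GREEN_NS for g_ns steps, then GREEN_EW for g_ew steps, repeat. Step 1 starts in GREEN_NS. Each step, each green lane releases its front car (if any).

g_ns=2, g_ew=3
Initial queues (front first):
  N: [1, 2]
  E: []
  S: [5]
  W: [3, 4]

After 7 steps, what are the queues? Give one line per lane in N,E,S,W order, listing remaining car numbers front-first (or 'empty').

Step 1 [NS]: N:car1-GO,E:wait,S:car5-GO,W:wait | queues: N=1 E=0 S=0 W=2
Step 2 [NS]: N:car2-GO,E:wait,S:empty,W:wait | queues: N=0 E=0 S=0 W=2
Step 3 [EW]: N:wait,E:empty,S:wait,W:car3-GO | queues: N=0 E=0 S=0 W=1
Step 4 [EW]: N:wait,E:empty,S:wait,W:car4-GO | queues: N=0 E=0 S=0 W=0

N: empty
E: empty
S: empty
W: empty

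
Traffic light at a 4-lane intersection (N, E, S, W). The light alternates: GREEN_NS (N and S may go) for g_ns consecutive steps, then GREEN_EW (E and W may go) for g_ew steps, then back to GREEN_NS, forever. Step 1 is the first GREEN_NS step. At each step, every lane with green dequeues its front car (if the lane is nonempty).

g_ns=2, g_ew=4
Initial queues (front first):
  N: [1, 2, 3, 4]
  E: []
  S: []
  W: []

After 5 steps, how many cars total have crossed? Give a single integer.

Step 1 [NS]: N:car1-GO,E:wait,S:empty,W:wait | queues: N=3 E=0 S=0 W=0
Step 2 [NS]: N:car2-GO,E:wait,S:empty,W:wait | queues: N=2 E=0 S=0 W=0
Step 3 [EW]: N:wait,E:empty,S:wait,W:empty | queues: N=2 E=0 S=0 W=0
Step 4 [EW]: N:wait,E:empty,S:wait,W:empty | queues: N=2 E=0 S=0 W=0
Step 5 [EW]: N:wait,E:empty,S:wait,W:empty | queues: N=2 E=0 S=0 W=0
Cars crossed by step 5: 2

Answer: 2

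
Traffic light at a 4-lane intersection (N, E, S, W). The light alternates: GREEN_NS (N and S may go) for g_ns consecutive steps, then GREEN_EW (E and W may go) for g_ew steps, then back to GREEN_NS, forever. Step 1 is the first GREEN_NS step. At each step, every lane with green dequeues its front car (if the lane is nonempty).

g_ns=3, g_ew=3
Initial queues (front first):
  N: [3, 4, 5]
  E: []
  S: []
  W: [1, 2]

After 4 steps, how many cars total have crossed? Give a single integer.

Step 1 [NS]: N:car3-GO,E:wait,S:empty,W:wait | queues: N=2 E=0 S=0 W=2
Step 2 [NS]: N:car4-GO,E:wait,S:empty,W:wait | queues: N=1 E=0 S=0 W=2
Step 3 [NS]: N:car5-GO,E:wait,S:empty,W:wait | queues: N=0 E=0 S=0 W=2
Step 4 [EW]: N:wait,E:empty,S:wait,W:car1-GO | queues: N=0 E=0 S=0 W=1
Cars crossed by step 4: 4

Answer: 4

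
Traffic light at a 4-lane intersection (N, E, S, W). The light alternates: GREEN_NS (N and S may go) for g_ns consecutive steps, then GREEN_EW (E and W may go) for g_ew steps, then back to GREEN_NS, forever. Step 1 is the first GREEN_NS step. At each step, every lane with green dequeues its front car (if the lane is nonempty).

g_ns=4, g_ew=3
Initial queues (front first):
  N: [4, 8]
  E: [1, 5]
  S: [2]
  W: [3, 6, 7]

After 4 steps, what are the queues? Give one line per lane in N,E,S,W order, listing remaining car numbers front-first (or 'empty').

Step 1 [NS]: N:car4-GO,E:wait,S:car2-GO,W:wait | queues: N=1 E=2 S=0 W=3
Step 2 [NS]: N:car8-GO,E:wait,S:empty,W:wait | queues: N=0 E=2 S=0 W=3
Step 3 [NS]: N:empty,E:wait,S:empty,W:wait | queues: N=0 E=2 S=0 W=3
Step 4 [NS]: N:empty,E:wait,S:empty,W:wait | queues: N=0 E=2 S=0 W=3

N: empty
E: 1 5
S: empty
W: 3 6 7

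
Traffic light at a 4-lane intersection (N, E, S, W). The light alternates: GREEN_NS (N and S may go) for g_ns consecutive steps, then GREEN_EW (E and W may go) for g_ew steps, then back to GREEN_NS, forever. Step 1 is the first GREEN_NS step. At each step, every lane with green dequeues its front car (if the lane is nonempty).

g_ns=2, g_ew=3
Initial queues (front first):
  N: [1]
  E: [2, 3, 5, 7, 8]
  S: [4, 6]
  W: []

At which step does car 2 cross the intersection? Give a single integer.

Step 1 [NS]: N:car1-GO,E:wait,S:car4-GO,W:wait | queues: N=0 E=5 S=1 W=0
Step 2 [NS]: N:empty,E:wait,S:car6-GO,W:wait | queues: N=0 E=5 S=0 W=0
Step 3 [EW]: N:wait,E:car2-GO,S:wait,W:empty | queues: N=0 E=4 S=0 W=0
Step 4 [EW]: N:wait,E:car3-GO,S:wait,W:empty | queues: N=0 E=3 S=0 W=0
Step 5 [EW]: N:wait,E:car5-GO,S:wait,W:empty | queues: N=0 E=2 S=0 W=0
Step 6 [NS]: N:empty,E:wait,S:empty,W:wait | queues: N=0 E=2 S=0 W=0
Step 7 [NS]: N:empty,E:wait,S:empty,W:wait | queues: N=0 E=2 S=0 W=0
Step 8 [EW]: N:wait,E:car7-GO,S:wait,W:empty | queues: N=0 E=1 S=0 W=0
Step 9 [EW]: N:wait,E:car8-GO,S:wait,W:empty | queues: N=0 E=0 S=0 W=0
Car 2 crosses at step 3

3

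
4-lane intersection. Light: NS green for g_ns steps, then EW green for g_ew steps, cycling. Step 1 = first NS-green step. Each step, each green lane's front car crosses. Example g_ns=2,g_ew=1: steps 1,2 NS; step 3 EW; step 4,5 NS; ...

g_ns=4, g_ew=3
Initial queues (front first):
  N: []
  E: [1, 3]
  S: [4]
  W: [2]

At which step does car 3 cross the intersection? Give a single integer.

Step 1 [NS]: N:empty,E:wait,S:car4-GO,W:wait | queues: N=0 E=2 S=0 W=1
Step 2 [NS]: N:empty,E:wait,S:empty,W:wait | queues: N=0 E=2 S=0 W=1
Step 3 [NS]: N:empty,E:wait,S:empty,W:wait | queues: N=0 E=2 S=0 W=1
Step 4 [NS]: N:empty,E:wait,S:empty,W:wait | queues: N=0 E=2 S=0 W=1
Step 5 [EW]: N:wait,E:car1-GO,S:wait,W:car2-GO | queues: N=0 E=1 S=0 W=0
Step 6 [EW]: N:wait,E:car3-GO,S:wait,W:empty | queues: N=0 E=0 S=0 W=0
Car 3 crosses at step 6

6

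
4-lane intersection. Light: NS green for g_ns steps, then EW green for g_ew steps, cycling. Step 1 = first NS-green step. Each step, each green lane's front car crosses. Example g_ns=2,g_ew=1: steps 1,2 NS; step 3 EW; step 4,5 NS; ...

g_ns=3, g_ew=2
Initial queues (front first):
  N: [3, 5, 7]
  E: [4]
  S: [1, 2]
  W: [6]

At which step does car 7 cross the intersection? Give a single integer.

Step 1 [NS]: N:car3-GO,E:wait,S:car1-GO,W:wait | queues: N=2 E=1 S=1 W=1
Step 2 [NS]: N:car5-GO,E:wait,S:car2-GO,W:wait | queues: N=1 E=1 S=0 W=1
Step 3 [NS]: N:car7-GO,E:wait,S:empty,W:wait | queues: N=0 E=1 S=0 W=1
Step 4 [EW]: N:wait,E:car4-GO,S:wait,W:car6-GO | queues: N=0 E=0 S=0 W=0
Car 7 crosses at step 3

3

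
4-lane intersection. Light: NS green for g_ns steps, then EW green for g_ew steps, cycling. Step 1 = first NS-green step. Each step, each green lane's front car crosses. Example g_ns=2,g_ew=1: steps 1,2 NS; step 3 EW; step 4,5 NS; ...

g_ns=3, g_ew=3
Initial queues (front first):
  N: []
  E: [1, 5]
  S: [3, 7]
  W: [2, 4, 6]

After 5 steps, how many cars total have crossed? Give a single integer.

Step 1 [NS]: N:empty,E:wait,S:car3-GO,W:wait | queues: N=0 E=2 S=1 W=3
Step 2 [NS]: N:empty,E:wait,S:car7-GO,W:wait | queues: N=0 E=2 S=0 W=3
Step 3 [NS]: N:empty,E:wait,S:empty,W:wait | queues: N=0 E=2 S=0 W=3
Step 4 [EW]: N:wait,E:car1-GO,S:wait,W:car2-GO | queues: N=0 E=1 S=0 W=2
Step 5 [EW]: N:wait,E:car5-GO,S:wait,W:car4-GO | queues: N=0 E=0 S=0 W=1
Cars crossed by step 5: 6

Answer: 6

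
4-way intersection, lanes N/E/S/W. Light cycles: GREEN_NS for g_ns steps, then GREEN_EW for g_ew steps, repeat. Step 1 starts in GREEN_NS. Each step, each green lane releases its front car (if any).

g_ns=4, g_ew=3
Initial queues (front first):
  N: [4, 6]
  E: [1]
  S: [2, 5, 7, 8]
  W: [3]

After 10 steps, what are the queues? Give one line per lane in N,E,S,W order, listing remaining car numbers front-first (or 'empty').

Step 1 [NS]: N:car4-GO,E:wait,S:car2-GO,W:wait | queues: N=1 E=1 S=3 W=1
Step 2 [NS]: N:car6-GO,E:wait,S:car5-GO,W:wait | queues: N=0 E=1 S=2 W=1
Step 3 [NS]: N:empty,E:wait,S:car7-GO,W:wait | queues: N=0 E=1 S=1 W=1
Step 4 [NS]: N:empty,E:wait,S:car8-GO,W:wait | queues: N=0 E=1 S=0 W=1
Step 5 [EW]: N:wait,E:car1-GO,S:wait,W:car3-GO | queues: N=0 E=0 S=0 W=0

N: empty
E: empty
S: empty
W: empty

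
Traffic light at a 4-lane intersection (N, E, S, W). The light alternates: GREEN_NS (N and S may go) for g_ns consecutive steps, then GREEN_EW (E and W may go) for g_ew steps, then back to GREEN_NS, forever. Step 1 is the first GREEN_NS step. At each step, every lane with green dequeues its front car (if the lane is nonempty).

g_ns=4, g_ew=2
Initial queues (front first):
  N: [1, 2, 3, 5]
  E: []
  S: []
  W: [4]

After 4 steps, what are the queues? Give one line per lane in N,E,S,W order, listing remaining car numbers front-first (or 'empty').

Step 1 [NS]: N:car1-GO,E:wait,S:empty,W:wait | queues: N=3 E=0 S=0 W=1
Step 2 [NS]: N:car2-GO,E:wait,S:empty,W:wait | queues: N=2 E=0 S=0 W=1
Step 3 [NS]: N:car3-GO,E:wait,S:empty,W:wait | queues: N=1 E=0 S=0 W=1
Step 4 [NS]: N:car5-GO,E:wait,S:empty,W:wait | queues: N=0 E=0 S=0 W=1

N: empty
E: empty
S: empty
W: 4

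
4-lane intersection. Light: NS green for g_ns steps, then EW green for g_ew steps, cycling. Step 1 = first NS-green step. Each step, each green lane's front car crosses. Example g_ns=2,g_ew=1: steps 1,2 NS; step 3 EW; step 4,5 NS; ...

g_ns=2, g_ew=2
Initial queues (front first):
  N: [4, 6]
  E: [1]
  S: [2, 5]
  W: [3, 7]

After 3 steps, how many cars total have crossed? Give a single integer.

Step 1 [NS]: N:car4-GO,E:wait,S:car2-GO,W:wait | queues: N=1 E=1 S=1 W=2
Step 2 [NS]: N:car6-GO,E:wait,S:car5-GO,W:wait | queues: N=0 E=1 S=0 W=2
Step 3 [EW]: N:wait,E:car1-GO,S:wait,W:car3-GO | queues: N=0 E=0 S=0 W=1
Cars crossed by step 3: 6

Answer: 6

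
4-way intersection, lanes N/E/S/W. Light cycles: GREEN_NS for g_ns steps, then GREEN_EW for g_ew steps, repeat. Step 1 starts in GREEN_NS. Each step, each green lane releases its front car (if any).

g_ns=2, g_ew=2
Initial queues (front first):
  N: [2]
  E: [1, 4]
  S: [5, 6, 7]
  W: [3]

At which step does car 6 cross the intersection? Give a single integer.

Step 1 [NS]: N:car2-GO,E:wait,S:car5-GO,W:wait | queues: N=0 E=2 S=2 W=1
Step 2 [NS]: N:empty,E:wait,S:car6-GO,W:wait | queues: N=0 E=2 S=1 W=1
Step 3 [EW]: N:wait,E:car1-GO,S:wait,W:car3-GO | queues: N=0 E=1 S=1 W=0
Step 4 [EW]: N:wait,E:car4-GO,S:wait,W:empty | queues: N=0 E=0 S=1 W=0
Step 5 [NS]: N:empty,E:wait,S:car7-GO,W:wait | queues: N=0 E=0 S=0 W=0
Car 6 crosses at step 2

2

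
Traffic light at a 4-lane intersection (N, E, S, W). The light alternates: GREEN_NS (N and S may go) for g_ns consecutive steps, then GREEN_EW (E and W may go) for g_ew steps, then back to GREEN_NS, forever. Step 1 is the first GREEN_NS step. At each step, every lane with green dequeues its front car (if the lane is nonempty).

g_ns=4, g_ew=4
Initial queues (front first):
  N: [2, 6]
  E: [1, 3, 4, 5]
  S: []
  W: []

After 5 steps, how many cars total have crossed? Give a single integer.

Step 1 [NS]: N:car2-GO,E:wait,S:empty,W:wait | queues: N=1 E=4 S=0 W=0
Step 2 [NS]: N:car6-GO,E:wait,S:empty,W:wait | queues: N=0 E=4 S=0 W=0
Step 3 [NS]: N:empty,E:wait,S:empty,W:wait | queues: N=0 E=4 S=0 W=0
Step 4 [NS]: N:empty,E:wait,S:empty,W:wait | queues: N=0 E=4 S=0 W=0
Step 5 [EW]: N:wait,E:car1-GO,S:wait,W:empty | queues: N=0 E=3 S=0 W=0
Cars crossed by step 5: 3

Answer: 3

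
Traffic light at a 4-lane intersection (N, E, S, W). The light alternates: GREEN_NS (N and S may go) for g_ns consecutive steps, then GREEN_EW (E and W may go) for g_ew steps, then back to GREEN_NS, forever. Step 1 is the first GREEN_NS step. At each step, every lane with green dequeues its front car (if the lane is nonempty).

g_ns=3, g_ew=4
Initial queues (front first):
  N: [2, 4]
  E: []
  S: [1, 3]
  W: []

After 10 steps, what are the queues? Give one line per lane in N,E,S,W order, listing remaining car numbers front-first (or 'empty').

Step 1 [NS]: N:car2-GO,E:wait,S:car1-GO,W:wait | queues: N=1 E=0 S=1 W=0
Step 2 [NS]: N:car4-GO,E:wait,S:car3-GO,W:wait | queues: N=0 E=0 S=0 W=0

N: empty
E: empty
S: empty
W: empty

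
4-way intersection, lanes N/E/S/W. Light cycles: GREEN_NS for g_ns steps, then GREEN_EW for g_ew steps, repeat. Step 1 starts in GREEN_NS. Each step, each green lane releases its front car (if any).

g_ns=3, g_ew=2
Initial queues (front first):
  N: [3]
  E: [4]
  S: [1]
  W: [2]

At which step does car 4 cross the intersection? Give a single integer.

Step 1 [NS]: N:car3-GO,E:wait,S:car1-GO,W:wait | queues: N=0 E=1 S=0 W=1
Step 2 [NS]: N:empty,E:wait,S:empty,W:wait | queues: N=0 E=1 S=0 W=1
Step 3 [NS]: N:empty,E:wait,S:empty,W:wait | queues: N=0 E=1 S=0 W=1
Step 4 [EW]: N:wait,E:car4-GO,S:wait,W:car2-GO | queues: N=0 E=0 S=0 W=0
Car 4 crosses at step 4

4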